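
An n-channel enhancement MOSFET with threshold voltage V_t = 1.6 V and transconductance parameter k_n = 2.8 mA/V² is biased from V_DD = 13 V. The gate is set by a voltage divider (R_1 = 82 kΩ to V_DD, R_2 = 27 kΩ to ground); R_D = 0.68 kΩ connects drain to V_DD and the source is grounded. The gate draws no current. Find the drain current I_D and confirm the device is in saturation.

V_G = V_DD·R_2/(R_1+R_2) = 13×27/109 = 3.22 V. With the source grounded, V_GS = V_G = 3.22 V.
Assume saturation: I_D = (k_n/2)(V_GS − V_t)² = (2.8/2)×(3.22 − 1.6)² = 1.4×1.62² = 3.67 mA.
V_DS = V_DD − I_D·R_D = 13 − 3.67×0.68 = 10.5 V.
Saturation requires V_DS ≥ V_GS − V_t = 1.62 V; 10.5 ≥ 1.62 ✓.

I_D ≈ 3.7 mA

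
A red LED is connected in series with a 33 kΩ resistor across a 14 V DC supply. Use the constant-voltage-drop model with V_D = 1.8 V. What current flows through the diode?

I ≈ 0.37 mA

KVL around the loop: 14 = V_D + I·R = 1.8 + I × 33 kΩ.
So I = (14 − 1.8) / 33 kΩ = 12.2 / 33 = 0.37 mA.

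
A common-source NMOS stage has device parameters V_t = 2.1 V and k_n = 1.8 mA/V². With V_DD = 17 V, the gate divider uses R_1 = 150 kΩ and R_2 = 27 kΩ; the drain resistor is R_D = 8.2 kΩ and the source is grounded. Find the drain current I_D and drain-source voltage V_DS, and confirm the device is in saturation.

V_G = V_DD·R_2/(R_1+R_2) = 17×27/177 = 2.59 V. With the source grounded, V_GS = V_G = 2.59 V.
Assume saturation: I_D = (k_n/2)(V_GS − V_t)² = (1.8/2)×(2.59 − 2.1)² = 0.9×0.493² = 0.219 mA.
V_DS = V_DD − I_D·R_D = 17 − 0.219×8.2 = 15.2 V.
Saturation requires V_DS ≥ V_GS − V_t = 0.493 V; 15.2 ≥ 0.493 ✓.

I_D ≈ 0.22 mA, V_DS ≈ 15 V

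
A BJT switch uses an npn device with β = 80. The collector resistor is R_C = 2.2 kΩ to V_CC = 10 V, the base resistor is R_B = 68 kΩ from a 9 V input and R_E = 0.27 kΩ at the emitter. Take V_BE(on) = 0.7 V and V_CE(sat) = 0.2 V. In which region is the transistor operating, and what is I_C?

Assume active: I_B = (9 − 0.7)/(68 + 81×0.27) = 0.0924 mA, I_C = β·I_B = 7.39 mA.
Then V_CE = 10 − 7.39×2.2 − 7.48×0.27 = -8.27 V < 0.2 V — the active assumption fails.
Re-solve with V_CE = 0.2 V. KCL at the emitter: V_E/R_E = (V_BB−0.7−V_E)/R_B + (V_CC−0.2−V_E)/R_C, giving V_E = 1.1 V.
I_C = (V_CC − 0.2 − V_E)/R_C = (9.8 − 1.1)/2.2 = 3.96 mA.
Check: I_B = (8.3 − 1.1)/68 = 0.106 mA, and β·I_B = 8.47 mA > I_C, confirming saturation.

saturation; I_C ≈ 4 mA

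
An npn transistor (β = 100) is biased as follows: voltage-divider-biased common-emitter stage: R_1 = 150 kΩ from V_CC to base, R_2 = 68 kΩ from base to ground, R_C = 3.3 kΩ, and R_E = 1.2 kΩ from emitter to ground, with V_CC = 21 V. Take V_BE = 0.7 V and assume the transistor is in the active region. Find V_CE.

Thevenize the base divider: V_Th = V_CC·R_2/(R_1+R_2) = 21×68/218 = 6.55 V, R_Th = R_1‖R_2 = 46.8 kΩ.
Base-emitter loop: V_Th = I_B·R_Th + V_BE + (β+1)I_B·R_E, so I_B = (6.55 − 0.7) / (46.8 + 101×1.2) = 0.0348 mA.
I_C = β·I_B = 100×0.0348 = 3.48 mA, and I_E = (β+1)I_B = 3.52 mA.
V_CE = V_CC − I_C·R_C − I_E·R_E = 21 − 3.48×3.3 − 3.52×1.2 = 5.29 V.
V_CE = 5.29 V > 0.2 V confirms active-region operation.

V_CE ≈ 5.3 V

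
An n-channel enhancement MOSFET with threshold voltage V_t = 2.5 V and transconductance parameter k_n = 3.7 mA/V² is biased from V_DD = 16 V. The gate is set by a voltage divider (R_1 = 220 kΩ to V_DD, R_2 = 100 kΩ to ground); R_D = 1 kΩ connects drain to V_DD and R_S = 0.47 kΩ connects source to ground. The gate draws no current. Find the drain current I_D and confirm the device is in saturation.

I_D ≈ 2.7 mA

V_G = V_DD·R_2/(R_1+R_2) = 16×100/320 = 5 V.
Assume saturation: I_D = (k_n/2)(V_GS − V_t)² with V_GS = V_G − I_D·R_S = 5 − 0.47·I_D.
Substituting gives 0.409·I_D² − 5.35·I_D + 11.6 = 0, with roots I_D = 2.73 or 10.4 mA.
The root I_D = 10.4 mA gives V_GS = 0.134 V ≤ V_t, so take I_D = 2.73 mA.
Then V_GS = 3.72 V and V_DS = V_DD − I_D(R_D+R_S) = 16 − 2.73×1.47 = 12 V.
Saturation requires V_DS ≥ V_GS − V_t = 1.22 V; 12 ≥ 1.22 ✓.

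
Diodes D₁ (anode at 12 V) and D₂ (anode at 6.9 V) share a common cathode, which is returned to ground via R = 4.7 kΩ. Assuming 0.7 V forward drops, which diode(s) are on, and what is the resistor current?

Assume both conduct. Then node N would need to be at both 12−0.7 = 11.3 V and 6.9−0.7 = 6.2 V, which is impossible.
Assume only D₁ conducts: V_N = 12 − 0.7 = 11.3 V, so I_R = 11.3/4.7 = 2.4 mA.
Check D₂: its anode-to-cathode voltage is 6.9 − 11.3 = -4.4 V < 0.7 V, so it is off. The assumption is consistent.

Only D₁ conducts; I_R ≈ 2.4 mA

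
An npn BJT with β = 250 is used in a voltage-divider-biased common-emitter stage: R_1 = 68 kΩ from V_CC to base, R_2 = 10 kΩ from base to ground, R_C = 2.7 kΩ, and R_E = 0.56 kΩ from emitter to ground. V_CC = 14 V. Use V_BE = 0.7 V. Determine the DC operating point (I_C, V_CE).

I_C ≈ 1.8 mA, V_CE ≈ 8 V

Thevenize the base divider: V_Th = V_CC·R_2/(R_1+R_2) = 14×10/78 = 1.79 V, R_Th = R_1‖R_2 = 8.72 kΩ.
Base-emitter loop: V_Th = I_B·R_Th + V_BE + (β+1)I_B·R_E, so I_B = (1.79 − 0.7) / (8.72 + 251×0.56) = 0.00733 mA.
I_C = β·I_B = 250×0.00733 = 1.83 mA, and I_E = (β+1)I_B = 1.84 mA.
V_CE = V_CC − I_C·R_C − I_E·R_E = 14 − 1.83×2.7 − 1.84×0.56 = 8.02 V.
V_CE = 8.02 V > 0.2 V confirms active-region operation.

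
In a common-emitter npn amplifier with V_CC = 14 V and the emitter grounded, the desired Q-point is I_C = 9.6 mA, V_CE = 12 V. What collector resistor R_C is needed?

Collector loop: V_CC = I_C·R_C + V_CE.
R_C = (V_CC − V_CE)/I_C = (14 − 12)/9.6 = 0.208 kΩ.

R_C ≈ 0.21 kΩ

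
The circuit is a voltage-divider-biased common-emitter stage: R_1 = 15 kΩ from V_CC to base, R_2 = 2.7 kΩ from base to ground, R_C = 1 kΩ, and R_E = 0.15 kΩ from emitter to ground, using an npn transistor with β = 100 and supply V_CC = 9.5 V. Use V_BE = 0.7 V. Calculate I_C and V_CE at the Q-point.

Thevenize the base divider: V_Th = V_CC·R_2/(R_1+R_2) = 9.5×2.7/17.7 = 1.45 V, R_Th = R_1‖R_2 = 2.29 kΩ.
Base-emitter loop: V_Th = I_B·R_Th + V_BE + (β+1)I_B·R_E, so I_B = (1.45 − 0.7) / (2.29 + 101×0.15) = 0.043 mA.
I_C = β·I_B = 100×0.043 = 4.3 mA, and I_E = (β+1)I_B = 4.34 mA.
V_CE = V_CC − I_C·R_C − I_E·R_E = 9.5 − 4.3×1 − 4.34×0.15 = 4.55 V.
V_CE = 4.55 V > 0.2 V confirms active-region operation.

I_C ≈ 4.3 mA, V_CE ≈ 4.6 V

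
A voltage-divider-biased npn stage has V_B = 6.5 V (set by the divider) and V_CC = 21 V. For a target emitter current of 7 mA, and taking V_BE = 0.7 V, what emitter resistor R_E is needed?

V_E = V_B − V_BE = 6.5 − 0.7 = 5.8 V.
R_E = V_E / I_E = 5.8 / 7 = 0.829 kΩ.

R_E ≈ 0.83 kΩ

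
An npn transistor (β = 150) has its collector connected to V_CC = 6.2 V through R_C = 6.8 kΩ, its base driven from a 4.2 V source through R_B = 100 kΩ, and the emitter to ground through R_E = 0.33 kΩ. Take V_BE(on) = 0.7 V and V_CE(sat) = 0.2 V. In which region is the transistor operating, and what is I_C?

Assume active: I_B = (4.2 − 0.7)/(100 + 151×0.33) = 0.0234 mA, I_C = β·I_B = 3.5 mA.
Then V_CE = 6.2 − 3.5×6.8 − 3.53×0.33 = -18.8 V < 0.2 V — the active assumption fails.
Re-solve with V_CE = 0.2 V. KCL at the emitter: V_E/R_E = (V_BB−0.7−V_E)/R_B + (V_CC−0.2−V_E)/R_C, giving V_E = 0.288 V.
I_C = (V_CC − 0.2 − V_E)/R_C = (6 − 0.288)/6.8 = 0.84 mA.
Check: I_B = (3.5 − 0.288)/100 = 0.0321 mA, and β·I_B = 4.82 mA > I_C, confirming saturation.

saturation; I_C ≈ 0.84 mA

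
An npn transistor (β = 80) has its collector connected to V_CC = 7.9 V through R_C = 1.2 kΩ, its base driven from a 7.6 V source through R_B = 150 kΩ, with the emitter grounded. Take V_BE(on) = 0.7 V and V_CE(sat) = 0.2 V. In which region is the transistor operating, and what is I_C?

active; I_C ≈ 3.7 mA

Assume active. Base-emitter loop: I_B = (V_BB − V_BE)/R_B = (7.6 − 0.7)/150 = 0.046 mA.
I_C = β·I_B = 80×0.046 = 3.68 mA.
V_CE = V_CC − I_C·R_C = 7.9 − 3.68×1.2 = 3.48 V > V_CE(sat), so the active-region assumption holds.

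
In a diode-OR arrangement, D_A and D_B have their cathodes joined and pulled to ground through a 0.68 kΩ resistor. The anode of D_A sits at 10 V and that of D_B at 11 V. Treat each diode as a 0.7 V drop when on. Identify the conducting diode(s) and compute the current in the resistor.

Only D_B conducts; I_R ≈ 15 mA

Assume both conduct. Then node N would need to be at both 10−0.7 = 9.3 V and 11−0.7 = 10.3 V, which is impossible.
Assume only D_B conducts: V_N = 11 − 0.7 = 10.3 V, so I_R = 10.3/0.68 = 15.1 mA.
Check D_A: its anode-to-cathode voltage is 10 − 10.3 = -0.3 V < 0.7 V, so it is off. The assumption is consistent.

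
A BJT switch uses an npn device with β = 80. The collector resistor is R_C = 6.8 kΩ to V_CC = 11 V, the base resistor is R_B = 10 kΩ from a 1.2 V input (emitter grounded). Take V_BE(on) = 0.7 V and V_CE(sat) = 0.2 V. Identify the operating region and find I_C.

Assume active: I_B = (1.2 − 0.7)/10 = 0.05 mA, giving I_C = β·I_B = 4 mA.
But then V_CE = 11 − 4×6.8 = -16.2 V < V_CE(sat) = 0.2 V — impossible in the active region.
So the transistor is saturated. With V_CE = 0.2 V, I_C = (V_CC − 0.2)/R_C = 10.8/6.8 = 1.59 mA.
Check: β·I_B = 4 mA > I_C = 1.59 mA, confirming saturation.

saturation; I_C ≈ 1.6 mA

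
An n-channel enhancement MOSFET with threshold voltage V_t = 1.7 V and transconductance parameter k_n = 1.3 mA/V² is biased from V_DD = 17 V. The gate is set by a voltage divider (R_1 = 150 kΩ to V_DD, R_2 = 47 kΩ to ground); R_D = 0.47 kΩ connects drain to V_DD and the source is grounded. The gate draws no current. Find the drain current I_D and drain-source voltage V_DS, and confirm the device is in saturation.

V_G = V_DD·R_2/(R_1+R_2) = 17×47/197 = 4.06 V. With the source grounded, V_GS = V_G = 4.06 V.
Assume saturation: I_D = (k_n/2)(V_GS − V_t)² = (1.3/2)×(4.06 − 1.7)² = 0.65×2.36² = 3.61 mA.
V_DS = V_DD − I_D·R_D = 17 − 3.61×0.47 = 15.3 V.
Saturation requires V_DS ≥ V_GS − V_t = 2.36 V; 15.3 ≥ 2.36 ✓.

I_D ≈ 3.6 mA, V_DS ≈ 15 V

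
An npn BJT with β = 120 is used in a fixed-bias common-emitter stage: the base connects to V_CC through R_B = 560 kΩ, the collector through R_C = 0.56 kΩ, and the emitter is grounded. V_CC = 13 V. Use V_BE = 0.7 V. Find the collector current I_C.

I_C ≈ 2.6 mA

Base loop: V_CC = I_B·R_B + V_BE, so I_B = (13 − 0.7)/560 kΩ = 0.022 mA.
In the active region I_C = β·I_B = 120 × 0.022 = 2.64 mA.
Collector loop: V_CE = V_CC − I_C·R_C = 13 − 2.64×0.56 = 11.5 V.
Since V_CE = 11.5 V > V_CE(sat) ≈ 0.2 V, the transistor is in the active region as assumed.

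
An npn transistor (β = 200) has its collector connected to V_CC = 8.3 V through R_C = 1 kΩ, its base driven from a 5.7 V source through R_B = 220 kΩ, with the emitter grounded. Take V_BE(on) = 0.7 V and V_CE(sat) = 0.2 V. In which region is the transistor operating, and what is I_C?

active; I_C ≈ 4.5 mA

Assume active. Base-emitter loop: I_B = (V_BB − V_BE)/R_B = (5.7 − 0.7)/220 = 0.0227 mA.
I_C = β·I_B = 200×0.0227 = 4.55 mA.
V_CE = V_CC − I_C·R_C = 8.3 − 4.55×1 = 3.75 V > V_CE(sat), so the active-region assumption holds.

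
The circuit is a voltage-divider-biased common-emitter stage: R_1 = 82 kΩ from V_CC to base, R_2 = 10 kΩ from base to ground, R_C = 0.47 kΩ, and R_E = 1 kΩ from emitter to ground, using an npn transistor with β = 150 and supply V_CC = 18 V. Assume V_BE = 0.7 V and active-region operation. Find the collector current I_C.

I_C ≈ 1.2 mA

Thevenize the base divider: V_Th = V_CC·R_2/(R_1+R_2) = 18×10/92 = 1.96 V, R_Th = R_1‖R_2 = 8.91 kΩ.
Base-emitter loop: V_Th = I_B·R_Th + V_BE + (β+1)I_B·R_E, so I_B = (1.96 − 0.7) / (8.91 + 151×1) = 0.00786 mA.
I_C = β·I_B = 150×0.00786 = 1.18 mA, and I_E = (β+1)I_B = 1.19 mA.
V_CE = V_CC − I_C·R_C − I_E·R_E = 18 − 1.18×0.47 − 1.19×1 = 16.3 V.
V_CE = 16.3 V > 0.2 V confirms active-region operation.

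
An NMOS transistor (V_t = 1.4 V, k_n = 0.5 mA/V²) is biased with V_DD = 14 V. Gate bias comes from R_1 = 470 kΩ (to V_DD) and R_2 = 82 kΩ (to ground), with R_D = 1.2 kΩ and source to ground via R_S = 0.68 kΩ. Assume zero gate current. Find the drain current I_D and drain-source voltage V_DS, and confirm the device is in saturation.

V_G = V_DD·R_2/(R_1+R_2) = 14×82/552 = 2.08 V.
Assume saturation: I_D = (k_n/2)(V_GS − V_t)² with V_GS = V_G − I_D·R_S = 2.08 − 0.68·I_D.
Substituting gives 0.116·I_D² − 1.23·I_D + 0.116 = 0, with roots I_D = 0.0947 or 10.6 mA.
The root I_D = 10.6 mA gives V_GS = -5.1 V ≤ V_t, so take I_D = 0.0947 mA.
Then V_GS = 2.02 V and V_DS = V_DD − I_D(R_D+R_S) = 14 − 0.0947×1.88 = 13.8 V.
Saturation requires V_DS ≥ V_GS − V_t = 0.615 V; 13.8 ≥ 0.615 ✓.

I_D ≈ 0.095 mA, V_DS ≈ 14 V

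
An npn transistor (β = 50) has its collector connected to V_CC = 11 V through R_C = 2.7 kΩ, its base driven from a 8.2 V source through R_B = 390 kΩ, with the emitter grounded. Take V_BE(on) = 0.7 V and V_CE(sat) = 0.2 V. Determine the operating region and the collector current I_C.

Assume active. Base-emitter loop: I_B = (V_BB − V_BE)/R_B = (8.2 − 0.7)/390 = 0.0192 mA.
I_C = β·I_B = 50×0.0192 = 0.962 mA.
V_CE = V_CC − I_C·R_C = 11 − 0.962×2.7 = 8.4 V > V_CE(sat), so the active-region assumption holds.

active; I_C ≈ 0.96 mA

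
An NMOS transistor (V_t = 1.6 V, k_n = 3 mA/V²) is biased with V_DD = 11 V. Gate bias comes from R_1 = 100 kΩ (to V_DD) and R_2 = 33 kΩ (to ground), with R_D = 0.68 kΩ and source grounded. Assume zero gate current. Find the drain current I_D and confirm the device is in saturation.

V_G = V_DD·R_2/(R_1+R_2) = 11×33/133 = 2.73 V. With the source grounded, V_GS = V_G = 2.73 V.
Assume saturation: I_D = (k_n/2)(V_GS − V_t)² = (3/2)×(2.73 − 1.6)² = 1.5×1.13² = 1.91 mA.
V_DS = V_DD − I_D·R_D = 11 − 1.91×0.68 = 9.7 V.
Saturation requires V_DS ≥ V_GS − V_t = 1.13 V; 9.7 ≥ 1.13 ✓.

I_D ≈ 1.9 mA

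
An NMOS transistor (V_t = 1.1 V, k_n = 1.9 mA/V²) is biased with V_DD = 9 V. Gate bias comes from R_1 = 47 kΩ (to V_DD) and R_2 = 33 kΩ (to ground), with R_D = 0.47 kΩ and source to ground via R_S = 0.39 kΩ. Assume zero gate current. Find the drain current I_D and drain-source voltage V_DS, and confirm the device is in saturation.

V_G = V_DD·R_2/(R_1+R_2) = 9×33/80 = 3.71 V.
Assume saturation: I_D = (k_n/2)(V_GS − V_t)² with V_GS = V_G − I_D·R_S = 3.71 − 0.39·I_D.
Substituting gives 0.144·I_D² − 2.94·I_D + 6.48 = 0, with roots I_D = 2.52 or 17.8 mA.
The root I_D = 17.8 mA gives V_GS = -3.23 V ≤ V_t, so take I_D = 2.52 mA.
Then V_GS = 2.73 V and V_DS = V_DD − I_D(R_D+R_S) = 9 − 2.52×0.86 = 6.83 V.
Saturation requires V_DS ≥ V_GS − V_t = 1.63 V; 6.83 ≥ 1.63 ✓.

I_D ≈ 2.5 mA, V_DS ≈ 6.8 V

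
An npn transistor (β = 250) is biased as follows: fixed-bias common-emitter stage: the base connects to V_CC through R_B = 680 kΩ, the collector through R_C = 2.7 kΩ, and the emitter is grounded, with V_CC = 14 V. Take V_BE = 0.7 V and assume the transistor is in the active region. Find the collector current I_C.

I_C ≈ 4.9 mA

Base loop: V_CC = I_B·R_B + V_BE, so I_B = (14 − 0.7)/680 kΩ = 0.0196 mA.
In the active region I_C = β·I_B = 250 × 0.0196 = 4.89 mA.
Collector loop: V_CE = V_CC − I_C·R_C = 14 − 4.89×2.7 = 0.798 V.
Since V_CE = 0.798 V > V_CE(sat) ≈ 0.2 V, the transistor is in the active region as assumed.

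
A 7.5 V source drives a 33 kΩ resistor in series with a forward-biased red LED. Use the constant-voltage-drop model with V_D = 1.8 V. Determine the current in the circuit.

KVL around the loop: 7.5 = V_D + I·R = 1.8 + I × 33 kΩ.
So I = (7.5 − 1.8) / 33 kΩ = 5.7 / 33 = 0.173 mA.

I ≈ 0.17 mA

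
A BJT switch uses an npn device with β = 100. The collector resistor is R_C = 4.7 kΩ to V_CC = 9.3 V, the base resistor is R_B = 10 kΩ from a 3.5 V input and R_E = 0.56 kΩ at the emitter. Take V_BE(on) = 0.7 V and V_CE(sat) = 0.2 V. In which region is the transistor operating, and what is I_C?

Assume active: I_B = (3.5 − 0.7)/(10 + 101×0.56) = 0.0421 mA, I_C = β·I_B = 4.21 mA.
Then V_CE = 9.3 − 4.21×4.7 − 4.25×0.56 = -12.9 V < 0.2 V — the active assumption fails.
Re-solve with V_CE = 0.2 V. KCL at the emitter: V_E/R_E = (V_BB−0.7−V_E)/R_B + (V_CC−0.2−V_E)/R_C, giving V_E = 1.06 V.
I_C = (V_CC − 0.2 − V_E)/R_C = (9.1 − 1.06)/4.7 = 1.71 mA.
Check: I_B = (2.8 − 1.06)/10 = 0.174 mA, and β·I_B = 17.4 mA > I_C, confirming saturation.

saturation; I_C ≈ 1.7 mA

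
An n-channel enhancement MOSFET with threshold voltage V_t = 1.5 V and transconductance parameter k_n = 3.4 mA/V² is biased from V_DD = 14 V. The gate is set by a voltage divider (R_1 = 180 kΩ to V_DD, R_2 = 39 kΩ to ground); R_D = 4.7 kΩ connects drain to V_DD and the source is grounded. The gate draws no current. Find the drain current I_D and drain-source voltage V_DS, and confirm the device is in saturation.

V_G = V_DD·R_2/(R_1+R_2) = 14×39/219 = 2.49 V. With the source grounded, V_GS = V_G = 2.49 V.
Assume saturation: I_D = (k_n/2)(V_GS − V_t)² = (3.4/2)×(2.49 − 1.5)² = 1.7×0.993² = 1.68 mA.
V_DS = V_DD − I_D·R_D = 14 − 1.68×4.7 = 6.12 V.
Saturation requires V_DS ≥ V_GS − V_t = 0.993 V; 6.12 ≥ 0.993 ✓.

I_D ≈ 1.7 mA, V_DS ≈ 6.1 V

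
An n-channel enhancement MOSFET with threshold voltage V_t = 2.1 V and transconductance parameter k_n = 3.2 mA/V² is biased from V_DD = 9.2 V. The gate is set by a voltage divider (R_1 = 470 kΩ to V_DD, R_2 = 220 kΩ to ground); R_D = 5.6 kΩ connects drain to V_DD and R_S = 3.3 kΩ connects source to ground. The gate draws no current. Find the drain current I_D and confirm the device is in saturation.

I_D ≈ 0.16 mA

V_G = V_DD·R_2/(R_1+R_2) = 9.2×220/690 = 2.93 V.
Assume saturation: I_D = (k_n/2)(V_GS − V_t)² with V_GS = V_G − I_D·R_S = 2.93 − 3.3·I_D.
Substituting gives 17.4·I_D² − 9.8·I_D + 1.11 = 0, with roots I_D = 0.157 or 0.405 mA.
The root I_D = 0.405 mA gives V_GS = 1.6 V ≤ V_t, so take I_D = 0.157 mA.
Then V_GS = 2.41 V and V_DS = V_DD − I_D(R_D+R_S) = 9.2 − 0.157×8.9 = 7.8 V.
Saturation requires V_DS ≥ V_GS − V_t = 0.314 V; 7.8 ≥ 0.314 ✓.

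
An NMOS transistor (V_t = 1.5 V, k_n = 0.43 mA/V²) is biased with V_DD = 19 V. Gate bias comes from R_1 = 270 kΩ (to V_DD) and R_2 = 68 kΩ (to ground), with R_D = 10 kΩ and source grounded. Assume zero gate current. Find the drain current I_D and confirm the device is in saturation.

V_G = V_DD·R_2/(R_1+R_2) = 19×68/338 = 3.82 V. With the source grounded, V_GS = V_G = 3.82 V.
Assume saturation: I_D = (k_n/2)(V_GS − V_t)² = (0.43/2)×(3.82 − 1.5)² = 0.215×2.32² = 1.16 mA.
V_DS = V_DD − I_D·R_D = 19 − 1.16×10 = 7.4 V.
Saturation requires V_DS ≥ V_GS − V_t = 2.32 V; 7.4 ≥ 2.32 ✓.

I_D ≈ 1.2 mA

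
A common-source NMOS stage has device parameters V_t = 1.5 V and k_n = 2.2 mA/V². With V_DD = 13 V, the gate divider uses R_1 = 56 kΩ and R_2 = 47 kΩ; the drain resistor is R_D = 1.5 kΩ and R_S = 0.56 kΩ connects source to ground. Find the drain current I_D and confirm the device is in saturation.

I_D ≈ 4.4 mA

V_G = V_DD·R_2/(R_1+R_2) = 13×47/103 = 5.93 V.
Assume saturation: I_D = (k_n/2)(V_GS − V_t)² with V_GS = V_G − I_D·R_S = 5.93 − 0.56·I_D.
Substituting gives 0.345·I_D² − 6.46·I_D + 21.6 = 0, with roots I_D = 4.36 or 14.4 mA.
The root I_D = 14.4 mA gives V_GS = -2.11 V ≤ V_t, so take I_D = 4.36 mA.
Then V_GS = 3.49 V and V_DS = V_DD − I_D(R_D+R_S) = 13 − 4.36×2.06 = 4.02 V.
Saturation requires V_DS ≥ V_GS − V_t = 1.99 V; 4.02 ≥ 1.99 ✓.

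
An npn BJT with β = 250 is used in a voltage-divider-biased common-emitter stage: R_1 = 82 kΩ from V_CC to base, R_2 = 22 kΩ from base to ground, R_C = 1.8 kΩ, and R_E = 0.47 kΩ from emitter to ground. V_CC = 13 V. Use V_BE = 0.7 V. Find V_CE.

Thevenize the base divider: V_Th = V_CC·R_2/(R_1+R_2) = 13×22/104 = 2.75 V, R_Th = R_1‖R_2 = 17.3 kΩ.
Base-emitter loop: V_Th = I_B·R_Th + V_BE + (β+1)I_B·R_E, so I_B = (2.75 − 0.7) / (17.3 + 251×0.47) = 0.0151 mA.
I_C = β·I_B = 250×0.0151 = 3.79 mA, and I_E = (β+1)I_B = 3.8 mA.
V_CE = V_CC − I_C·R_C − I_E·R_E = 13 − 3.79×1.8 − 3.8×0.47 = 4.4 V.
V_CE = 4.4 V > 0.2 V confirms active-region operation.

V_CE ≈ 4.4 V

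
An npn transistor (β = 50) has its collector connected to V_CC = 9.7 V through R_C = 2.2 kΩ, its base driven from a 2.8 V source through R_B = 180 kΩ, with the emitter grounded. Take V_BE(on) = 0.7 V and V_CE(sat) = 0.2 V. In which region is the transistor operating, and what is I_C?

active; I_C ≈ 0.58 mA

Assume active. Base-emitter loop: I_B = (V_BB − V_BE)/R_B = (2.8 − 0.7)/180 = 0.0117 mA.
I_C = β·I_B = 50×0.0117 = 0.583 mA.
V_CE = V_CC − I_C·R_C = 9.7 − 0.583×2.2 = 8.42 V > V_CE(sat), so the active-region assumption holds.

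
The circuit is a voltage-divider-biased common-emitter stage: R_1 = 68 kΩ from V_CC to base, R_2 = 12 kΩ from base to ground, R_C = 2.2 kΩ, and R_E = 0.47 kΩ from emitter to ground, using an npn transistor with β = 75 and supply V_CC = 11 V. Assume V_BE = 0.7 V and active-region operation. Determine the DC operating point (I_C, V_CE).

Thevenize the base divider: V_Th = V_CC·R_2/(R_1+R_2) = 11×12/80 = 1.65 V, R_Th = R_1‖R_2 = 10.2 kΩ.
Base-emitter loop: V_Th = I_B·R_Th + V_BE + (β+1)I_B·R_E, so I_B = (1.65 − 0.7) / (10.2 + 76×0.47) = 0.0207 mA.
I_C = β·I_B = 75×0.0207 = 1.55 mA, and I_E = (β+1)I_B = 1.57 mA.
V_CE = V_CC − I_C·R_C − I_E·R_E = 11 − 1.55×2.2 − 1.57×0.47 = 6.85 V.
V_CE = 6.85 V > 0.2 V confirms active-region operation.

I_C ≈ 1.6 mA, V_CE ≈ 6.8 V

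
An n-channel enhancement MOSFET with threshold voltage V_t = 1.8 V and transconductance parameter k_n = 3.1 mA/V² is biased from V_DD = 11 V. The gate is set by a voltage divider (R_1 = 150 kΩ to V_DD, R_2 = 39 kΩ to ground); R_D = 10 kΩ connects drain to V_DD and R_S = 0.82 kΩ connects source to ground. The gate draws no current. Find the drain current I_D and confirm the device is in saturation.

I_D ≈ 0.17 mA

V_G = V_DD·R_2/(R_1+R_2) = 11×39/189 = 2.27 V.
Assume saturation: I_D = (k_n/2)(V_GS − V_t)² with V_GS = V_G − I_D·R_S = 2.27 − 0.82·I_D.
Substituting gives 1.04·I_D² − 2.19·I_D + 0.342 = 0, with roots I_D = 0.17 or 1.94 mA.
The root I_D = 1.94 mA gives V_GS = 0.682 V ≤ V_t, so take I_D = 0.17 mA.
Then V_GS = 2.13 V and V_DS = V_DD − I_D(R_D+R_S) = 11 − 0.17×10.8 = 9.17 V.
Saturation requires V_DS ≥ V_GS − V_t = 0.331 V; 9.17 ≥ 0.331 ✓.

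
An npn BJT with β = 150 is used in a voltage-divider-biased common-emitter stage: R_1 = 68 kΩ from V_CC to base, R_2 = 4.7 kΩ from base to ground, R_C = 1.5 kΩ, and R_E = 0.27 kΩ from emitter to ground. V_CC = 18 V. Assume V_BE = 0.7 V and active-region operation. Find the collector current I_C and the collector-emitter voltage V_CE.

Thevenize the base divider: V_Th = V_CC·R_2/(R_1+R_2) = 18×4.7/72.7 = 1.16 V, R_Th = R_1‖R_2 = 4.4 kΩ.
Base-emitter loop: V_Th = I_B·R_Th + V_BE + (β+1)I_B·R_E, so I_B = (1.16 − 0.7) / (4.4 + 151×0.27) = 0.0103 mA.
I_C = β·I_B = 150×0.0103 = 1.54 mA, and I_E = (β+1)I_B = 1.55 mA.
V_CE = V_CC − I_C·R_C − I_E·R_E = 18 − 1.54×1.5 − 1.55×0.27 = 15.3 V.
V_CE = 15.3 V > 0.2 V confirms active-region operation.

I_C ≈ 1.5 mA, V_CE ≈ 15 V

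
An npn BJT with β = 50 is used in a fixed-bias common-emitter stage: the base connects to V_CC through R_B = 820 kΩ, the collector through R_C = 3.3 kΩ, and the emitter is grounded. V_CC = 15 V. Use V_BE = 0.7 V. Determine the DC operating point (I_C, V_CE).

I_C ≈ 0.87 mA, V_CE ≈ 12 V

Base loop: V_CC = I_B·R_B + V_BE, so I_B = (15 − 0.7)/820 kΩ = 0.0174 mA.
In the active region I_C = β·I_B = 50 × 0.0174 = 0.872 mA.
Collector loop: V_CE = V_CC − I_C·R_C = 15 − 0.872×3.3 = 12.1 V.
Since V_CE = 12.1 V > V_CE(sat) ≈ 0.2 V, the transistor is in the active region as assumed.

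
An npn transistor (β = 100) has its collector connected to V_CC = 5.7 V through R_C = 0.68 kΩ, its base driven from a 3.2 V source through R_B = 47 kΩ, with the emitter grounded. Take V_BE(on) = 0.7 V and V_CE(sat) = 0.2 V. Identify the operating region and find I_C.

Assume active. Base-emitter loop: I_B = (V_BB − V_BE)/R_B = (3.2 − 0.7)/47 = 0.0532 mA.
I_C = β·I_B = 100×0.0532 = 5.32 mA.
V_CE = V_CC − I_C·R_C = 5.7 − 5.32×0.68 = 2.08 V > V_CE(sat), so the active-region assumption holds.

active; I_C ≈ 5.3 mA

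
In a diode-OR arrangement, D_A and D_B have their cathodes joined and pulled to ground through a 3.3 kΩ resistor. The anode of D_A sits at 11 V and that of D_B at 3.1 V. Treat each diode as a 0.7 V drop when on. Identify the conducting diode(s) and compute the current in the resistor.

Only D_A conducts; I_R ≈ 3.1 mA

Assume both conduct. Then node N would need to be at both 11−0.7 = 10.3 V and 3.1−0.7 = 2.4 V, which is impossible.
Assume only D_A conducts: V_N = 11 − 0.7 = 10.3 V, so I_R = 10.3/3.3 = 3.12 mA.
Check D_B: its anode-to-cathode voltage is 3.1 − 10.3 = -7.2 V < 0.7 V, so it is off. The assumption is consistent.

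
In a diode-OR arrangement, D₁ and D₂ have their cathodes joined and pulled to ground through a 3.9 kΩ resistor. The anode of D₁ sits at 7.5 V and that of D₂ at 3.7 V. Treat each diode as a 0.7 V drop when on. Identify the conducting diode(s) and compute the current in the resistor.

Only D₁ conducts; I_R ≈ 1.7 mA

Assume both conduct. Then node N would need to be at both 7.5−0.7 = 6.8 V and 3.7−0.7 = 3 V, which is impossible.
Assume only D₁ conducts: V_N = 7.5 − 0.7 = 6.8 V, so I_R = 6.8/3.9 = 1.74 mA.
Check D₂: its anode-to-cathode voltage is 3.7 − 6.8 = -3.1 V < 0.7 V, so it is off. The assumption is consistent.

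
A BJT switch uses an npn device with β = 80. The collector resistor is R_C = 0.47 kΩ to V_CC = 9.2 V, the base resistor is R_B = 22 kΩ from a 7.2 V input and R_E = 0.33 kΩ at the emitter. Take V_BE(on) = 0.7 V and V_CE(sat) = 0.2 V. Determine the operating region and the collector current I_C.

Assume active. Base-emitter loop: I_B = (V_BB − V_BE)/(R_B + (β+1)R_E) = (7.2 − 0.7)/(22 + 81×0.33) = 0.133 mA.
I_C = β·I_B = 80×0.133 = 10.7 mA.
V_CE = V_CC − I_C·R_C − I_E·R_E = 9.2 − 10.7×0.47 − 10.8×0.33 = 0.619 V > V_CE(sat), so the active-region assumption holds.

active; I_C ≈ 11 mA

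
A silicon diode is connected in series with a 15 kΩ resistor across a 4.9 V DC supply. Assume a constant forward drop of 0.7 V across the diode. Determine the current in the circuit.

KVL around the loop: 4.9 = V_D + I·R = 0.7 + I × 15 kΩ.
So I = (4.9 − 0.7) / 15 kΩ = 4.2 / 15 = 0.28 mA.

I ≈ 0.28 mA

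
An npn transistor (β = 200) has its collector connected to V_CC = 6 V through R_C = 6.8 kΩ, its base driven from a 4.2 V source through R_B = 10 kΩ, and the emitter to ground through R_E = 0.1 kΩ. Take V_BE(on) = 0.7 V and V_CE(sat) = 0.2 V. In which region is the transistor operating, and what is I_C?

Assume active: I_B = (4.2 − 0.7)/(10 + 201×0.1) = 0.116 mA, I_C = β·I_B = 23.3 mA.
Then V_CE = 6 − 23.3×6.8 − 23.4×0.1 = -154 V < 0.2 V — the active assumption fails.
Re-solve with V_CE = 0.2 V. KCL at the emitter: V_E/R_E = (V_BB−0.7−V_E)/R_B + (V_CC−0.2−V_E)/R_C, giving V_E = 0.117 V.
I_C = (V_CC − 0.2 − V_E)/R_C = (5.8 − 0.117)/6.8 = 0.836 mA.
Check: I_B = (3.5 − 0.117)/10 = 0.338 mA, and β·I_B = 67.7 mA > I_C, confirming saturation.

saturation; I_C ≈ 0.84 mA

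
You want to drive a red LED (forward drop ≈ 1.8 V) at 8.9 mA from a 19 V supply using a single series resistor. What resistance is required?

The resistor drops V_S − V_D = 19 − 1.8 = 17.2 V at 8.9 mA.
R = 17.2 V / 8.9 mA = 1.93 kΩ.

R ≈ 1.9 kΩ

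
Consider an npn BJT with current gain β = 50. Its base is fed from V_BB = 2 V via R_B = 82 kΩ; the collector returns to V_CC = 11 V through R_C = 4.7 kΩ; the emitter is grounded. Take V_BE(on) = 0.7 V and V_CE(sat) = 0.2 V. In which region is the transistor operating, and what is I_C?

Assume active. Base-emitter loop: I_B = (V_BB − V_BE)/R_B = (2 − 0.7)/82 = 0.0159 mA.
I_C = β·I_B = 50×0.0159 = 0.793 mA.
V_CE = V_CC − I_C·R_C = 11 − 0.793×4.7 = 7.27 V > V_CE(sat), so the active-region assumption holds.

active; I_C ≈ 0.79 mA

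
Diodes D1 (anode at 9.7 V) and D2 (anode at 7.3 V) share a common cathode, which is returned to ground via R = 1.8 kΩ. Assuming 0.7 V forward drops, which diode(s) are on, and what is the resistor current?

Only D1 conducts; I_R ≈ 5 mA

Assume both conduct. Then node N would need to be at both 9.7−0.7 = 9 V and 7.3−0.7 = 6.6 V, which is impossible.
Assume only D1 conducts: V_N = 9.7 − 0.7 = 9 V, so I_R = 9/1.8 = 5 mA.
Check D2: its anode-to-cathode voltage is 7.3 − 9 = -1.7 V < 0.7 V, so it is off. The assumption is consistent.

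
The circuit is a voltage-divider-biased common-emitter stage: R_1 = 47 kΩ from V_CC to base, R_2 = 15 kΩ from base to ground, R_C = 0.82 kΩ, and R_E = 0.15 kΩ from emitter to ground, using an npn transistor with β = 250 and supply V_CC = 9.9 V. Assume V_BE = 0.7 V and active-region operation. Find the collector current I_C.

Thevenize the base divider: V_Th = V_CC·R_2/(R_1+R_2) = 9.9×15/62 = 2.4 V, R_Th = R_1‖R_2 = 11.4 kΩ.
Base-emitter loop: V_Th = I_B·R_Th + V_BE + (β+1)I_B·R_E, so I_B = (2.4 − 0.7) / (11.4 + 251×0.15) = 0.0346 mA.
I_C = β·I_B = 250×0.0346 = 8.65 mA, and I_E = (β+1)I_B = 8.68 mA.
V_CE = V_CC − I_C·R_C − I_E·R_E = 9.9 − 8.65×0.82 − 8.68×0.15 = 1.51 V.
V_CE = 1.51 V > 0.2 V confirms active-region operation.

I_C ≈ 8.6 mA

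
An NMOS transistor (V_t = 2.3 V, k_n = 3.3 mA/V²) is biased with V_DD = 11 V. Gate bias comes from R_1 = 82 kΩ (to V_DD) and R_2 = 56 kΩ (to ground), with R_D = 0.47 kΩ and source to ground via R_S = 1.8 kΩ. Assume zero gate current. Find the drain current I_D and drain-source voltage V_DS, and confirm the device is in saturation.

I_D ≈ 0.81 mA, V_DS ≈ 9.2 V

V_G = V_DD·R_2/(R_1+R_2) = 11×56/138 = 4.46 V.
Assume saturation: I_D = (k_n/2)(V_GS − V_t)² with V_GS = V_G − I_D·R_S = 4.46 − 1.8·I_D.
Substituting gives 5.35·I_D² − 13.9·I_D + 7.73 = 0, with roots I_D = 0.812 or 1.78 mA.
The root I_D = 1.78 mA gives V_GS = 1.26 V ≤ V_t, so take I_D = 0.812 mA.
Then V_GS = 3 V and V_DS = V_DD − I_D(R_D+R_S) = 11 − 0.812×2.27 = 9.16 V.
Saturation requires V_DS ≥ V_GS − V_t = 0.702 V; 9.16 ≥ 0.702 ✓.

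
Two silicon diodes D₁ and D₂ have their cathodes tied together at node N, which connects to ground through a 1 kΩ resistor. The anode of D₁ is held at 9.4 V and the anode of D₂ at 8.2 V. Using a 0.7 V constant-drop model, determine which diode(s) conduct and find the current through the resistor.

Assume both conduct. Then node N would need to be at both 9.4−0.7 = 8.7 V and 8.2−0.7 = 7.5 V, which is impossible.
Assume only D₁ conducts: V_N = 9.4 − 0.7 = 8.7 V, so I_R = 8.7/1 = 8.7 mA.
Check D₂: its anode-to-cathode voltage is 8.2 − 8.7 = -0.5 V < 0.7 V, so it is off. The assumption is consistent.

Only D₁ conducts; I_R ≈ 8.7 mA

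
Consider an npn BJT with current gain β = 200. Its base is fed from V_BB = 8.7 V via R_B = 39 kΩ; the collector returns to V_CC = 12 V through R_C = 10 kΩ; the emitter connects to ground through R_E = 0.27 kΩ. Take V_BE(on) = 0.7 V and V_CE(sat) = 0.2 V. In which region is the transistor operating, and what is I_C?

Assume active: I_B = (8.7 − 0.7)/(39 + 201×0.27) = 0.0858 mA, I_C = β·I_B = 17.2 mA.
Then V_CE = 12 − 17.2×10 − 17.2×0.27 = -164 V < 0.2 V — the active assumption fails.
Re-solve with V_CE = 0.2 V. KCL at the emitter: V_E/R_E = (V_BB−0.7−V_E)/R_B + (V_CC−0.2−V_E)/R_C, giving V_E = 0.362 V.
I_C = (V_CC − 0.2 − V_E)/R_C = (11.8 − 0.362)/10 = 1.14 mA.
Check: I_B = (8 − 0.362)/39 = 0.196 mA, and β·I_B = 39.2 mA > I_C, confirming saturation.

saturation; I_C ≈ 1.1 mA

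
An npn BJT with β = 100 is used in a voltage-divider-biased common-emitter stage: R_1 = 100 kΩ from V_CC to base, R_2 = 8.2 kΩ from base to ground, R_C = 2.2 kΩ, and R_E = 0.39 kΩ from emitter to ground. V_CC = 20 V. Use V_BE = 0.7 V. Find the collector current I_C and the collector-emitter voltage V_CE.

Thevenize the base divider: V_Th = V_CC·R_2/(R_1+R_2) = 20×8.2/108 = 1.52 V, R_Th = R_1‖R_2 = 7.58 kΩ.
Base-emitter loop: V_Th = I_B·R_Th + V_BE + (β+1)I_B·R_E, so I_B = (1.52 − 0.7) / (7.58 + 101×0.39) = 0.0174 mA.
I_C = β·I_B = 100×0.0174 = 1.74 mA, and I_E = (β+1)I_B = 1.75 mA.
V_CE = V_CC − I_C·R_C − I_E·R_E = 20 − 1.74×2.2 − 1.75×0.39 = 15.5 V.
V_CE = 15.5 V > 0.2 V confirms active-region operation.

I_C ≈ 1.7 mA, V_CE ≈ 15 V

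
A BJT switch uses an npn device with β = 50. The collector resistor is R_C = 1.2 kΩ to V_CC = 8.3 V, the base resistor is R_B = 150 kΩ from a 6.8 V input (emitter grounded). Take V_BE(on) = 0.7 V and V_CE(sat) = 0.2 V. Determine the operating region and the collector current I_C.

Assume active. Base-emitter loop: I_B = (V_BB − V_BE)/R_B = (6.8 − 0.7)/150 = 0.0407 mA.
I_C = β·I_B = 50×0.0407 = 2.03 mA.
V_CE = V_CC − I_C·R_C = 8.3 − 2.03×1.2 = 5.86 V > V_CE(sat), so the active-region assumption holds.

active; I_C ≈ 2 mA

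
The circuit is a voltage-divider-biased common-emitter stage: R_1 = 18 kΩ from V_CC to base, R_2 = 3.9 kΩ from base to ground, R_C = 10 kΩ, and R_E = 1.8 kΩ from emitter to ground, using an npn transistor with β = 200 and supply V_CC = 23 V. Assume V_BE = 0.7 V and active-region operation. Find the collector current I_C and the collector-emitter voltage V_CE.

I_C ≈ 1.9 mA, V_CE ≈ 1 V

Thevenize the base divider: V_Th = V_CC·R_2/(R_1+R_2) = 23×3.9/21.9 = 4.1 V, R_Th = R_1‖R_2 = 3.21 kΩ.
Base-emitter loop: V_Th = I_B·R_Th + V_BE + (β+1)I_B·R_E, so I_B = (4.1 − 0.7) / (3.21 + 201×1.8) = 0.0093 mA.
I_C = β·I_B = 200×0.0093 = 1.86 mA, and I_E = (β+1)I_B = 1.87 mA.
V_CE = V_CC − I_C·R_C − I_E·R_E = 23 − 1.86×10 − 1.87×1.8 = 1.03 V.
V_CE = 1.03 V > 0.2 V confirms active-region operation.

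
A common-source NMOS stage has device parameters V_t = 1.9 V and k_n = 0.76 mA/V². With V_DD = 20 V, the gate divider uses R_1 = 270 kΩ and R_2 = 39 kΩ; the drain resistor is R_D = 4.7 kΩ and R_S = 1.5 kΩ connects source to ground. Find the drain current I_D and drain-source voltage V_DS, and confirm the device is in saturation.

I_D ≈ 0.091 mA, V_DS ≈ 19 V

V_G = V_DD·R_2/(R_1+R_2) = 20×39/309 = 2.52 V.
Assume saturation: I_D = (k_n/2)(V_GS − V_t)² with V_GS = V_G − I_D·R_S = 2.52 − 1.5·I_D.
Substituting gives 0.855·I_D² − 1.71·I_D + 0.148 = 0, with roots I_D = 0.0906 or 1.91 mA.
The root I_D = 1.91 mA gives V_GS = -0.343 V ≤ V_t, so take I_D = 0.0906 mA.
Then V_GS = 2.39 V and V_DS = V_DD − I_D(R_D+R_S) = 20 − 0.0906×6.2 = 19.4 V.
Saturation requires V_DS ≥ V_GS − V_t = 0.488 V; 19.4 ≥ 0.488 ✓.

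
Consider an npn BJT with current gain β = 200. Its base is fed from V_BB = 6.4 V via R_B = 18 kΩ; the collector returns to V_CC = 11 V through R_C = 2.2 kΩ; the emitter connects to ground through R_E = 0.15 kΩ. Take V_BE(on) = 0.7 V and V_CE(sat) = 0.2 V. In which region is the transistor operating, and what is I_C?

saturation; I_C ≈ 4.6 mA

Assume active: I_B = (6.4 − 0.7)/(18 + 201×0.15) = 0.118 mA, I_C = β·I_B = 23.7 mA.
Then V_CE = 11 − 23.7×2.2 − 23.8×0.15 = -44.7 V < 0.2 V — the active assumption fails.
Re-solve with V_CE = 0.2 V. KCL at the emitter: V_E/R_E = (V_BB−0.7−V_E)/R_B + (V_CC−0.2−V_E)/R_C, giving V_E = 0.728 V.
I_C = (V_CC − 0.2 − V_E)/R_C = (10.8 − 0.728)/2.2 = 4.58 mA.
Check: I_B = (5.7 − 0.728)/18 = 0.276 mA, and β·I_B = 55.2 mA > I_C, confirming saturation.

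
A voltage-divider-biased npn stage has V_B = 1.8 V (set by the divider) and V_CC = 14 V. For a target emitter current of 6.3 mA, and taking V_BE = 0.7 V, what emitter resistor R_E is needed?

R_E ≈ 0.17 kΩ

V_E = V_B − V_BE = 1.8 − 0.7 = 1.1 V.
R_E = V_E / I_E = 1.1 / 6.3 = 0.175 kΩ.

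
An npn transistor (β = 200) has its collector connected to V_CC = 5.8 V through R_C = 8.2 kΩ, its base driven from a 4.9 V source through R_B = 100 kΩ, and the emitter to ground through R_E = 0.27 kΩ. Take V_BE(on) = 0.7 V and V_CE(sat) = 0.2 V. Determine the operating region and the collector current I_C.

saturation; I_C ≈ 0.66 mA

Assume active: I_B = (4.9 − 0.7)/(100 + 201×0.27) = 0.0272 mA, I_C = β·I_B = 5.44 mA.
Then V_CE = 5.8 − 5.44×8.2 − 5.47×0.27 = -40.3 V < 0.2 V — the active assumption fails.
Re-solve with V_CE = 0.2 V. KCL at the emitter: V_E/R_E = (V_BB−0.7−V_E)/R_B + (V_CC−0.2−V_E)/R_C, giving V_E = 0.189 V.
I_C = (V_CC − 0.2 − V_E)/R_C = (5.6 − 0.189)/8.2 = 0.66 mA.
Check: I_B = (4.2 − 0.189)/100 = 0.0401 mA, and β·I_B = 8.02 mA > I_C, confirming saturation.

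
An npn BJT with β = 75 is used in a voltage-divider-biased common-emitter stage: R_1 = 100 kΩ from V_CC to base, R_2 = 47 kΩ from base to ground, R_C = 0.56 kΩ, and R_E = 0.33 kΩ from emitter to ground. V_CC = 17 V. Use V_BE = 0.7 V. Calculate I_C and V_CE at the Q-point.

I_C ≈ 6.2 mA, V_CE ≈ 11 V

Thevenize the base divider: V_Th = V_CC·R_2/(R_1+R_2) = 17×47/147 = 5.44 V, R_Th = R_1‖R_2 = 32 kΩ.
Base-emitter loop: V_Th = I_B·R_Th + V_BE + (β+1)I_B·R_E, so I_B = (5.44 − 0.7) / (32 + 76×0.33) = 0.083 mA.
I_C = β·I_B = 75×0.083 = 6.22 mA, and I_E = (β+1)I_B = 6.31 mA.
V_CE = V_CC − I_C·R_C − I_E·R_E = 17 − 6.22×0.56 − 6.31×0.33 = 11.4 V.
V_CE = 11.4 V > 0.2 V confirms active-region operation.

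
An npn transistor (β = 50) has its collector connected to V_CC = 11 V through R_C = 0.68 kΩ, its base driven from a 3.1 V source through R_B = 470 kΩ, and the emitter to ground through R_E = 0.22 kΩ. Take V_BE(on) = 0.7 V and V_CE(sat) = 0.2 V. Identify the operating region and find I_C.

active; I_C ≈ 0.25 mA

Assume active. Base-emitter loop: I_B = (V_BB − V_BE)/(R_B + (β+1)R_E) = (3.1 − 0.7)/(470 + 51×0.22) = 0.00499 mA.
I_C = β·I_B = 50×0.00499 = 0.249 mA.
V_CE = V_CC − I_C·R_C − I_E·R_E = 11 − 0.249×0.68 − 0.254×0.22 = 10.8 V > V_CE(sat), so the active-region assumption holds.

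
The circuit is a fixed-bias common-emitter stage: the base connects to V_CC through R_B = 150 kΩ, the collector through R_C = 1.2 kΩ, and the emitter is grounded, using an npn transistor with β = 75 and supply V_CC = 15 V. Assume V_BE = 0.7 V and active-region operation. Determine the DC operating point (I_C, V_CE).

I_C ≈ 7.2 mA, V_CE ≈ 6.4 V

Base loop: V_CC = I_B·R_B + V_BE, so I_B = (15 − 0.7)/150 kΩ = 0.0953 mA.
In the active region I_C = β·I_B = 75 × 0.0953 = 7.15 mA.
Collector loop: V_CE = V_CC − I_C·R_C = 15 − 7.15×1.2 = 6.42 V.
Since V_CE = 6.42 V > V_CE(sat) ≈ 0.2 V, the transistor is in the active region as assumed.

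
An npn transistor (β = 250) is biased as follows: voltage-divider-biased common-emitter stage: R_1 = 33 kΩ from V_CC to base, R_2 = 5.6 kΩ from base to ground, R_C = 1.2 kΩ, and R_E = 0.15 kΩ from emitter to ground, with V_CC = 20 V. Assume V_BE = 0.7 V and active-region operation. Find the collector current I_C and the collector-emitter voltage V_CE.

I_C ≈ 13 mA, V_CE ≈ 2.5 V

Thevenize the base divider: V_Th = V_CC·R_2/(R_1+R_2) = 20×5.6/38.6 = 2.9 V, R_Th = R_1‖R_2 = 4.79 kΩ.
Base-emitter loop: V_Th = I_B·R_Th + V_BE + (β+1)I_B·R_E, so I_B = (2.9 − 0.7) / (4.79 + 251×0.15) = 0.0519 mA.
I_C = β·I_B = 250×0.0519 = 13 mA, and I_E = (β+1)I_B = 13 mA.
V_CE = V_CC − I_C·R_C − I_E·R_E = 20 − 13×1.2 − 13×0.15 = 2.48 V.
V_CE = 2.48 V > 0.2 V confirms active-region operation.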